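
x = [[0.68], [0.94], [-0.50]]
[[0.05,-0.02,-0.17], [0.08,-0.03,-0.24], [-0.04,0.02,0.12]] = x @ [[0.08, -0.03, -0.25]]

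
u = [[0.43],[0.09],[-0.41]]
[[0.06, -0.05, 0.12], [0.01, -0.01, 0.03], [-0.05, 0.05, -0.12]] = u @ [[0.13, -0.11, 0.29]]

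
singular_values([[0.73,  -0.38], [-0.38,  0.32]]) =[0.96, 0.09]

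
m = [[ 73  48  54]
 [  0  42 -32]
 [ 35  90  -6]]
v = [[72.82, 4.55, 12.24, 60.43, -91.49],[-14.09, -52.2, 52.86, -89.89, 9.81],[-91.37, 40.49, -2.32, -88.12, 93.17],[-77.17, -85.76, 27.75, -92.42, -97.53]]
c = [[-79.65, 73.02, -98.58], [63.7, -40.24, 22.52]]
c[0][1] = 73.02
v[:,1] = [4.55, -52.2, 40.49, -85.76]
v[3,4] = -97.53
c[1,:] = [63.7, -40.24, 22.52]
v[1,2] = 52.86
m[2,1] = 90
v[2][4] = 93.17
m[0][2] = 54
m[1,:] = [0, 42, -32]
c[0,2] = -98.58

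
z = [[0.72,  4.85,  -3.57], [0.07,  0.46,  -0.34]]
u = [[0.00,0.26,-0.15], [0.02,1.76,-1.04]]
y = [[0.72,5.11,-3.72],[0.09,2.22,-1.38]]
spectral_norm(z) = 6.09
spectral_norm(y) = 6.87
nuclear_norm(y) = 7.13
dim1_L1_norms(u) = [0.41, 2.82]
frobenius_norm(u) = 2.07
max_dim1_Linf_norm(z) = 4.85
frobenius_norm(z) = 6.09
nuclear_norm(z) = 6.09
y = u + z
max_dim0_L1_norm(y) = 7.33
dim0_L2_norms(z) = [0.72, 4.87, 3.59]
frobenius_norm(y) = 6.88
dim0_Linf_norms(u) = [0.02, 1.76, 1.04]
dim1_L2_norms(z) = [6.07, 0.58]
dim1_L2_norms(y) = [6.36, 2.62]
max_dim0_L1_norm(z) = 5.31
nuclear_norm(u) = 2.07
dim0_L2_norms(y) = [0.73, 5.57, 3.97]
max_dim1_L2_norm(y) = 6.36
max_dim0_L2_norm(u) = 1.78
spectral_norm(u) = 2.07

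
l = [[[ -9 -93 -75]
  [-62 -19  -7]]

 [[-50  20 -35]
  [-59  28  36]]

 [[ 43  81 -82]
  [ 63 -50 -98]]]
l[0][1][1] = -19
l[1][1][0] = -59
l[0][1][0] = -62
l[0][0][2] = -75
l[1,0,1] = 20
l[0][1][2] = -7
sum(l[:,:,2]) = -261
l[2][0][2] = -82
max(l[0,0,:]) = -9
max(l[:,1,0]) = 63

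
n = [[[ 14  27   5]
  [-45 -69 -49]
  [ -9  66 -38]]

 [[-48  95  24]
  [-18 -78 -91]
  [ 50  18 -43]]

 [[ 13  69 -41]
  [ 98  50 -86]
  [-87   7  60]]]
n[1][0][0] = -48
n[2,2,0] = -87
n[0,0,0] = 14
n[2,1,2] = -86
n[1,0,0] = -48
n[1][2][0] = 50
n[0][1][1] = -69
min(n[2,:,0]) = -87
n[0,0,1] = 27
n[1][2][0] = 50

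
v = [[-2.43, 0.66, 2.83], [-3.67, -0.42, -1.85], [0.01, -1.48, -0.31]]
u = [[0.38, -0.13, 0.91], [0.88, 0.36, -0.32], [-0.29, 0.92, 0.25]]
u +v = [[-2.05, 0.53, 3.74], [-2.79, -0.06, -2.17], [-0.28, -0.56, -0.06]]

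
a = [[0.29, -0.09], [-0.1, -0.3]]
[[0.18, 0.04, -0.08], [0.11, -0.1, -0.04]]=a@[[0.46, 0.21, -0.21], [-0.52, 0.26, 0.21]]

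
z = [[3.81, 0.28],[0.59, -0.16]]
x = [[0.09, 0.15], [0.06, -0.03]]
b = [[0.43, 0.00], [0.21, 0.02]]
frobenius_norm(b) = 0.48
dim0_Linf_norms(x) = [0.09, 0.15]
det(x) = -0.01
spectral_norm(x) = 0.18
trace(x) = 0.06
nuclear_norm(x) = 0.24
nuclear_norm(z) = 4.06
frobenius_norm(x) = 0.19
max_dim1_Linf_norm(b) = 0.43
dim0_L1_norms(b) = [0.64, 0.02]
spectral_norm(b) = 0.48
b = x @ z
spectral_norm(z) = 3.86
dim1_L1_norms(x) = [0.24, 0.09]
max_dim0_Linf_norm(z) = 3.81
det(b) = 0.01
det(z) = -0.77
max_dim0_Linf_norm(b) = 0.43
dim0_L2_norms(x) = [0.11, 0.15]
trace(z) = 3.65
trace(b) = 0.45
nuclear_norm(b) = 0.50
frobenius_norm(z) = 3.87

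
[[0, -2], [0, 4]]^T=[[0, 0], [-2, 4]]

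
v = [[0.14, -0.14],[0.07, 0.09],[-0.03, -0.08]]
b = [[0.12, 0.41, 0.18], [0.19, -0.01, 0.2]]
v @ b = [[-0.01, 0.06, -0.00], [0.03, 0.03, 0.03], [-0.02, -0.01, -0.02]]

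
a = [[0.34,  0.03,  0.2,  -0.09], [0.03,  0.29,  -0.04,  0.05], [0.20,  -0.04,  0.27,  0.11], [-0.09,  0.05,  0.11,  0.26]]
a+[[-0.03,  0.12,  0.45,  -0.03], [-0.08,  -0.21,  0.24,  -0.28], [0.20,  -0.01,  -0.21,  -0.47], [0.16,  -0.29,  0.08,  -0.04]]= [[0.31, 0.15, 0.65, -0.12], [-0.05, 0.08, 0.2, -0.23], [0.4, -0.05, 0.06, -0.36], [0.07, -0.24, 0.19, 0.22]]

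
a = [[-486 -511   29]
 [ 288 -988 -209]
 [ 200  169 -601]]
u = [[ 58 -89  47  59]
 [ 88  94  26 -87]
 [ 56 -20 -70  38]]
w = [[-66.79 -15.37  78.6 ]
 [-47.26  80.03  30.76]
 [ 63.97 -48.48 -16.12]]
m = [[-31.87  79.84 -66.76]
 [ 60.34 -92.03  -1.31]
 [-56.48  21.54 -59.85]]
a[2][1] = 169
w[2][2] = -16.12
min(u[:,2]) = -70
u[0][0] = 58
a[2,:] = [200, 169, -601]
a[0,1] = -511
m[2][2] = -59.85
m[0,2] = -66.76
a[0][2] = 29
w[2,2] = -16.12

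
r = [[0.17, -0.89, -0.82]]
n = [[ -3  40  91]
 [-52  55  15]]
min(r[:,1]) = -0.889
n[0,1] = 40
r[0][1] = -0.889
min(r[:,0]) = 0.169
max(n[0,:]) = 91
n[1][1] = 55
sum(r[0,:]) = -1.544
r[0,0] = 0.169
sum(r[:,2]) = -0.824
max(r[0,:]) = 0.169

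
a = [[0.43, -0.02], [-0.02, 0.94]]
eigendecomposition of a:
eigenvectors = [[-1.00,0.04], [-0.04,-1.0]]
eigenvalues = [0.43, 0.94]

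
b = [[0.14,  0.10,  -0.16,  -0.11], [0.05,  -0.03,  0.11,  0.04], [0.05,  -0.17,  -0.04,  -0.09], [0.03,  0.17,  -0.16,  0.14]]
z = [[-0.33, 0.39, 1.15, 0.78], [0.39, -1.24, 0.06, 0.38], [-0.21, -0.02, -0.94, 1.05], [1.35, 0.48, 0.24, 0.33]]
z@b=[[0.05, -0.11, -0.08, 0.06], [0.01, 0.13, -0.26, -0.04], [-0.05, 0.32, -0.10, 0.25], [0.23, 0.14, -0.23, -0.1]]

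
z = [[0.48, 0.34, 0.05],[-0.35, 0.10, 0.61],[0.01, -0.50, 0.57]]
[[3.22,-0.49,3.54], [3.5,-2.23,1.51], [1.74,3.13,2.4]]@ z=[[1.75, -0.72, 1.88],[2.48, 0.21, -0.32],[-0.24, -0.30, 3.36]]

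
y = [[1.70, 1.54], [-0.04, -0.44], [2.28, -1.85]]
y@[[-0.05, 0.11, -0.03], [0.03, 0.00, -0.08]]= [[-0.04, 0.19, -0.17],[-0.01, -0.0, 0.04],[-0.17, 0.25, 0.08]]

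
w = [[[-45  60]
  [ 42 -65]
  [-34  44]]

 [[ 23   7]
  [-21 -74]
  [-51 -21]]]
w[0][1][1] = -65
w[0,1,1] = -65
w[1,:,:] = [[23, 7], [-21, -74], [-51, -21]]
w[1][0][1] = 7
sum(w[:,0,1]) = 67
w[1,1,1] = -74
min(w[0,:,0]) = -45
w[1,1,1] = -74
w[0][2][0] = -34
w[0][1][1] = -65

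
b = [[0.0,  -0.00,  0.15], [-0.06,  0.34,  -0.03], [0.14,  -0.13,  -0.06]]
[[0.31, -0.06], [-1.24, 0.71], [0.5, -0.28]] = b @ [[1.48, -0.27],[-3.19, 2.02],[2.08, -0.39]]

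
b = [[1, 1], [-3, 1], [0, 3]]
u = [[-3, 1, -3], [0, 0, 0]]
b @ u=[[-3, 1, -3], [9, -3, 9], [0, 0, 0]]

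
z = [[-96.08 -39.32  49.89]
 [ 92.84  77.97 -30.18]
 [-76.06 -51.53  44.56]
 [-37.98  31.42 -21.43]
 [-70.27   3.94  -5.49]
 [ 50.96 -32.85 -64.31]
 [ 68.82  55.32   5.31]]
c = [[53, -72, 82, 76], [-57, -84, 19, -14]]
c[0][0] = 53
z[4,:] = [-70.27, 3.94, -5.49]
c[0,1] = -72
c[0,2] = 82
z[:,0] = [-96.08, 92.84, -76.06, -37.98, -70.27, 50.96, 68.82]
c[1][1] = -84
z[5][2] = -64.31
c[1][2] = 19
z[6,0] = 68.82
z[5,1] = -32.85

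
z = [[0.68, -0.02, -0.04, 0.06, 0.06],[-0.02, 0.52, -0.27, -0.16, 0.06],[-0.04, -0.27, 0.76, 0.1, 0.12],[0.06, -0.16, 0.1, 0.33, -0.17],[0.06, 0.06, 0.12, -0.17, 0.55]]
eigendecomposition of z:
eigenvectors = [[-0.16, -0.12, -0.62, 0.76, -0.01], [0.18, -0.77, 0.26, 0.11, -0.55], [-0.16, -0.51, 0.25, 0.10, 0.8], [0.85, -0.13, -0.41, -0.17, 0.24], [0.44, 0.35, 0.57, 0.6, 0.05]]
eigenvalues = [0.18, 0.28, 0.69, 0.71, 0.98]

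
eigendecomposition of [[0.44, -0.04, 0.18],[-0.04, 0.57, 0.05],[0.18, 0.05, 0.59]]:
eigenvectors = [[0.80, 0.53, -0.27], [0.23, 0.14, 0.96], [-0.55, 0.84, 0.0]]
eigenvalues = [0.31, 0.71, 0.58]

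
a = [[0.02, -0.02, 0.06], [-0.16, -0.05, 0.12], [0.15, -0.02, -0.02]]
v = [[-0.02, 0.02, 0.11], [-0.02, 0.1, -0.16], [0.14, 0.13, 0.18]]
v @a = [[0.01, -0.0, -0.00], [-0.04, -0.00, 0.01], [0.01, -0.01, 0.02]]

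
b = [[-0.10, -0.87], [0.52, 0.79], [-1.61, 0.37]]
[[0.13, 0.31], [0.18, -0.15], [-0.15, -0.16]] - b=[[0.23, 1.18], [-0.34, -0.94], [1.46, -0.53]]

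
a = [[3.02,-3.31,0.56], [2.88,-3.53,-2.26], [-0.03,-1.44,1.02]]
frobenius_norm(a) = 7.03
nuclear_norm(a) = 9.78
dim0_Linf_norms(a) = [3.02, 3.53, 2.26]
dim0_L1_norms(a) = [5.93, 8.28, 3.84]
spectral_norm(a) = 6.57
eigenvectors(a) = [[(-0.44+0j), -0.80+0.00j, (-0.8-0j)], [(-0.84+0j), -0.34+0.27j, -0.34-0.27j], [(-0.32+0j), -0.08-0.41j, -0.08+0.41j]]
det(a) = -13.58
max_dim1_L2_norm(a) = 5.09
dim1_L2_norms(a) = [4.52, 5.09, 1.76]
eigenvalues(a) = [(-2.86+0j), (1.68+1.38j), (1.68-1.38j)]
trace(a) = 0.51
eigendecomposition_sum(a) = [[0.74+0.00j,-1.53-0.00j,-1.00-0.00j],[1.41+0.00j,(-2.89-0j),(-1.89-0j)],[0.53+0.00j,(-1.09-0j),(-0.71-0j)]] + [[1.14+0.78j, (-0.89+0.17j), (0.78-1.55j)], [0.74-0.05j, (-0.32+0.37j), -0.19-0.91j], [-0.28+0.66j, (-0.18-0.44j), 0.86+0.24j]] + [[1.14-0.78j,(-0.89-0.17j),(0.78+1.55j)], [(0.74+0.05j),(-0.32-0.37j),(-0.19+0.91j)], [(-0.28-0.66j),(-0.18+0.44j),(0.86-0.24j)]]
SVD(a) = [[-0.65, 0.56, -0.51], [-0.74, -0.6, 0.30], [-0.14, 0.58, 0.8]] @ diag([6.571673034732474, 2.3211852300571065, 0.8905687240942174]) @ [[-0.63, 0.76, 0.18], [-0.02, -0.25, 0.97], [-0.78, -0.6, -0.17]]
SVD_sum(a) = [[2.69, -3.27, -0.77], [3.06, -3.71, -0.87], [0.56, -0.68, -0.16]] + [[-0.03, -0.32, 1.25],[0.03, 0.34, -1.34],[-0.03, -0.33, 1.30]] + [[0.36, 0.27, 0.08], [-0.21, -0.16, -0.05], [-0.56, -0.43, -0.12]]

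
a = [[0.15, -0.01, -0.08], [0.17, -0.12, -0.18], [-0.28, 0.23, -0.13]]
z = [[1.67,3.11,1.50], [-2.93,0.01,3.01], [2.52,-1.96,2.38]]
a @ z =[[0.08, 0.62, 0.0], [0.18, 0.88, -0.53], [-1.47, -0.61, -0.04]]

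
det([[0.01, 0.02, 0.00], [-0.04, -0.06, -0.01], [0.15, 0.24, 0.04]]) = 0.000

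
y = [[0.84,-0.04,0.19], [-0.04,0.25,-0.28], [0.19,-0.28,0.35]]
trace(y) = 1.44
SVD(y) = [[-0.89,  -0.43,  -0.12],[0.21,  -0.64,  0.74],[-0.39,  0.64,  0.66]] @ diag([0.9332616879724256, 0.5017949631721634, 0.004943348855411084]) @ [[-0.89, 0.21, -0.39],[-0.43, -0.64, 0.64],[-0.12, 0.74, 0.66]]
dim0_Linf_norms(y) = [0.84, 0.28, 0.35]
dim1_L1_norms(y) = [1.07, 0.57, 0.82]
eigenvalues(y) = [0.93, 0.5, 0.0]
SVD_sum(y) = [[0.75, -0.18, 0.33], [-0.18, 0.04, -0.08], [0.33, -0.08, 0.14]] + [[0.09,  0.14,  -0.14],[0.14,  0.20,  -0.2],[-0.14,  -0.20,  0.2]] + [[0.00,-0.0,-0.00], [-0.0,0.0,0.00], [-0.00,0.0,0.0]]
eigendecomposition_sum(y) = [[0.75, -0.18, 0.33], [-0.18, 0.04, -0.08], [0.33, -0.08, 0.14]] + [[0.09,0.14,-0.14], [0.14,0.20,-0.2], [-0.14,-0.20,0.20]] + [[0.0, -0.00, -0.00], [-0.0, 0.0, 0.0], [-0.0, 0.0, 0.0]]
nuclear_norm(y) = 1.44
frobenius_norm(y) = 1.06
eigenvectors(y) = [[0.89,-0.43,-0.12], [-0.21,-0.64,0.74], [0.39,0.64,0.66]]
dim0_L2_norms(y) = [0.86, 0.38, 0.49]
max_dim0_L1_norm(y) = 1.07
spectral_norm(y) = 0.93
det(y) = 0.00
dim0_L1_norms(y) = [1.07, 0.57, 0.82]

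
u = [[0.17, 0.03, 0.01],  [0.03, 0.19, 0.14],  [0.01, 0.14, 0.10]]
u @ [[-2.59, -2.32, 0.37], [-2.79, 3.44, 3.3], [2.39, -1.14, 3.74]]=[[-0.5,-0.30,0.2], [-0.27,0.42,1.16], [-0.18,0.34,0.84]]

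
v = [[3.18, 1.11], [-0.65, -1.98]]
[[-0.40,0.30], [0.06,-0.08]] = v @ [[-0.13, 0.09], [0.01, 0.01]]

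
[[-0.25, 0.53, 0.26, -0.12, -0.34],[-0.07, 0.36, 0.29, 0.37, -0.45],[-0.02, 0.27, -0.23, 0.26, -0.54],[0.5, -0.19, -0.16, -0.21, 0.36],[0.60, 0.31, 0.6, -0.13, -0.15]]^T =[[-0.25, -0.07, -0.02, 0.50, 0.6], [0.53, 0.36, 0.27, -0.19, 0.31], [0.26, 0.29, -0.23, -0.16, 0.60], [-0.12, 0.37, 0.26, -0.21, -0.13], [-0.34, -0.45, -0.54, 0.36, -0.15]]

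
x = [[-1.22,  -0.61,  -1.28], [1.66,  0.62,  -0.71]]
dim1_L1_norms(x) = [3.11, 2.99]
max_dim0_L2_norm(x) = 2.06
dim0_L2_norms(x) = [2.06, 0.87, 1.46]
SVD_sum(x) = [[-1.41, -0.60, -0.25], [1.48, 0.63, 0.27]] + [[0.19, -0.01, -1.03], [0.18, -0.01, -0.98]]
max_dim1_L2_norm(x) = 1.91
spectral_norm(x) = 2.25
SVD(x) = [[-0.69,0.72], [0.72,0.69]] @ diag([2.251191291044309, 1.4405338493510855]) @ [[0.91, 0.39, 0.16], [0.18, -0.01, -0.98]]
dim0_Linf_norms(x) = [1.66, 0.62, 1.28]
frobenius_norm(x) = 2.67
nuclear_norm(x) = 3.69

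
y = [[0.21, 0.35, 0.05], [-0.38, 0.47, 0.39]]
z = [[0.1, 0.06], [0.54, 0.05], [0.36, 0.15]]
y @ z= [[0.23, 0.04], [0.36, 0.06]]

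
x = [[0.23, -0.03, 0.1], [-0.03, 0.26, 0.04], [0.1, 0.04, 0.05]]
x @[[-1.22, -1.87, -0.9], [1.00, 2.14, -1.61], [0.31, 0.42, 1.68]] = [[-0.28, -0.45, 0.01], [0.31, 0.63, -0.32], [-0.07, -0.08, -0.07]]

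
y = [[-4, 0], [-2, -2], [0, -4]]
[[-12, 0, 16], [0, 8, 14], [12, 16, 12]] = y @ [[3, 0, -4], [-3, -4, -3]]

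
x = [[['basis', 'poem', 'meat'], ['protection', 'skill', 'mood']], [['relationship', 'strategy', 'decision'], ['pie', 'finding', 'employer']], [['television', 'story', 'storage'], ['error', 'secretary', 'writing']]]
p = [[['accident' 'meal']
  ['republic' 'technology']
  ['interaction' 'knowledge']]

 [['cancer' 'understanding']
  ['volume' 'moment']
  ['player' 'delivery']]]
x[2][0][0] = 'television'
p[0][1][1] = 'technology'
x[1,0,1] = 'strategy'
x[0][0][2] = 'meat'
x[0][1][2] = 'mood'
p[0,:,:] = [['accident', 'meal'], ['republic', 'technology'], ['interaction', 'knowledge']]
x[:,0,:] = [['basis', 'poem', 'meat'], ['relationship', 'strategy', 'decision'], ['television', 'story', 'storage']]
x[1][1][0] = 'pie'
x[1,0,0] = 'relationship'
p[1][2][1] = 'delivery'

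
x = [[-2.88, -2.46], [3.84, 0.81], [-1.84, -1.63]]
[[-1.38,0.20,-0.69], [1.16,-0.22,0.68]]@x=[[6.01,4.68], [-5.44,-4.14]]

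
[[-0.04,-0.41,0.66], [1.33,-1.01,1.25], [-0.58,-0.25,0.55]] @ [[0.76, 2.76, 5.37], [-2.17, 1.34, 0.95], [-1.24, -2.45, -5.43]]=[[0.04, -2.28, -4.19], [1.65, -0.75, -0.6], [-0.58, -3.28, -6.34]]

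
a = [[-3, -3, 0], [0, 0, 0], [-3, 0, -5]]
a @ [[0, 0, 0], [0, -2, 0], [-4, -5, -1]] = [[0, 6, 0], [0, 0, 0], [20, 25, 5]]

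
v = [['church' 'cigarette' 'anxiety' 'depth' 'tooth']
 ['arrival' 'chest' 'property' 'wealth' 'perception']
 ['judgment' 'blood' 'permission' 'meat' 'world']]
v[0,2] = 'anxiety'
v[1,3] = 'wealth'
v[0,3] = 'depth'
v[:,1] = ['cigarette', 'chest', 'blood']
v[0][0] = 'church'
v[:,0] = ['church', 'arrival', 'judgment']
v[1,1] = 'chest'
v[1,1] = 'chest'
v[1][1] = 'chest'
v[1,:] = ['arrival', 'chest', 'property', 'wealth', 'perception']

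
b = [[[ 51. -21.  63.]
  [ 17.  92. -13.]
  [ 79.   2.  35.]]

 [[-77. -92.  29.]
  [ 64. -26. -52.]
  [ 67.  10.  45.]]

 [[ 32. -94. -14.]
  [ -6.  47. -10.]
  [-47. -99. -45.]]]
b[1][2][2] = 45.0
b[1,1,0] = 64.0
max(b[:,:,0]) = 79.0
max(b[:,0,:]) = 63.0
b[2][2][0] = -47.0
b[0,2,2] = 35.0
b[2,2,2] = -45.0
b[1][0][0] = -77.0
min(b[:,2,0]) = -47.0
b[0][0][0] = 51.0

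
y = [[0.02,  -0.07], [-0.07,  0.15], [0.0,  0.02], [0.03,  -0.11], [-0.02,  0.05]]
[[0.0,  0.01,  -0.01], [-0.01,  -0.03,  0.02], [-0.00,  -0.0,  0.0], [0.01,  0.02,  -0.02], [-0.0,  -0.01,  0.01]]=y @[[-0.05, 0.05, 0.05], [-0.06, -0.19, 0.19]]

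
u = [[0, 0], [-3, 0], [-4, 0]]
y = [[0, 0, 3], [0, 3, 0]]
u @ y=[[0, 0, 0], [0, 0, -9], [0, 0, -12]]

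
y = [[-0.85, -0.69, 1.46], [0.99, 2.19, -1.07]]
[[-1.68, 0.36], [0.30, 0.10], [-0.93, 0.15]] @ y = [[1.78,1.95,-2.84], [-0.16,0.01,0.33], [0.94,0.97,-1.52]]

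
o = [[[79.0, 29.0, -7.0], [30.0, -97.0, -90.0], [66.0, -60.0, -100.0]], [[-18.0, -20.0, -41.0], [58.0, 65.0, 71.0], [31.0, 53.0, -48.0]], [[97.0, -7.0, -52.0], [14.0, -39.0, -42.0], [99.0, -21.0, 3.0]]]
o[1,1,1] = 65.0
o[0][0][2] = -7.0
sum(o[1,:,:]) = 151.0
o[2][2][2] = 3.0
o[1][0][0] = -18.0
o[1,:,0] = [-18.0, 58.0, 31.0]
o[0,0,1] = 29.0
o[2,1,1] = -39.0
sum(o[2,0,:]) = 38.0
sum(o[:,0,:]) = 60.0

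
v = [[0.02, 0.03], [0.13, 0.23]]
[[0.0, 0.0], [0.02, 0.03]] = v@[[-0.08, -0.13], [0.12, 0.20]]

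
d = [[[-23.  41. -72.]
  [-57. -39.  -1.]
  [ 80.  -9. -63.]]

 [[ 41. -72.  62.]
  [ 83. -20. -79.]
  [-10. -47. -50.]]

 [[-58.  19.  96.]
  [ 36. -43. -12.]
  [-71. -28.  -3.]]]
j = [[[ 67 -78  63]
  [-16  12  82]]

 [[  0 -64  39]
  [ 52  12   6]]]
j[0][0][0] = 67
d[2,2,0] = -71.0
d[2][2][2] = -3.0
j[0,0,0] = 67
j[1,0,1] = -64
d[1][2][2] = -50.0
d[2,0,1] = 19.0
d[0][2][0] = 80.0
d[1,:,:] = [[41.0, -72.0, 62.0], [83.0, -20.0, -79.0], [-10.0, -47.0, -50.0]]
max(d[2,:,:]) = 96.0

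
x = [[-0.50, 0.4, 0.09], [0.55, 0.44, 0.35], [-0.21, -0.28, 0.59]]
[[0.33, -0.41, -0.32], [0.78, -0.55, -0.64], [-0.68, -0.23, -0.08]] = x @ [[0.45, 0.08, -0.13],[1.45, -0.77, -0.84],[-0.30, -0.73, -0.58]]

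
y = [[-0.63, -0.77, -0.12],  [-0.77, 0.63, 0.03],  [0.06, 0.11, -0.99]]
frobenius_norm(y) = 1.73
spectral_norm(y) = 1.00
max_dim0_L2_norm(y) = 1.0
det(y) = 1.00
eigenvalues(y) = [(1+0j), (-0.99+0.1j), (-0.99-0.1j)]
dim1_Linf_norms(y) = [0.77, 0.77, 0.99]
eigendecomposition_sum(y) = [[0.18+0.00j, -0.39+0.00j, -0.02+0.00j], [-0.38-0.00j, (0.81-0j), 0.04+0.00j], [-0.02-0.00j, (0.03-0j), 0j]] + [[-0.41+0.04j, (-0.19+0.04j), (-0.05-0.44j)], [(-0.19-0j), (-0.09+0.01j), (-0-0.21j)], [0.04+0.46j, 0.04+0.22j, -0.50+0.05j]] + [[(-0.41-0.04j),  -0.19-0.04j,  -0.05+0.44j],[-0.19+0.00j,  (-0.09-0.01j),  (-0+0.21j)],[(0.04-0.46j),  (0.04-0.22j),  (-0.5-0.05j)]]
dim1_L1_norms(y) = [1.52, 1.43, 1.16]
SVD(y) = [[0.95, 0.17, -0.25], [-0.10, -0.61, -0.79], [-0.29, 0.78, -0.56]] @ diag([1.0028477596097833, 1.0000750567481358, 0.9923942018753695]) @ [[-0.54, -0.83, 0.17], [0.41, -0.43, -0.81], [0.74, -0.37, 0.57]]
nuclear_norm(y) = 3.00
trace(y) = -0.99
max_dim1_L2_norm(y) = 1.0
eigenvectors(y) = [[-0.43+0.00j, -0.01-0.63j, (-0.01+0.63j)], [0.90+0.00j, (0.03-0.3j), (0.03+0.3j)], [(0.04+0j), (-0.72+0j), (-0.72-0j)]]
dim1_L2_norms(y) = [1.0, 1.0, 1.0]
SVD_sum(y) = [[-0.51,  -0.79,  0.16],  [0.05,  0.08,  -0.02],  [0.16,  0.24,  -0.05]] + [[0.07, -0.07, -0.14], [-0.25, 0.26, 0.49], [0.32, -0.33, -0.63]] + [[-0.19,  0.09,  -0.14], [-0.58,  0.29,  -0.44], [-0.41,  0.20,  -0.31]]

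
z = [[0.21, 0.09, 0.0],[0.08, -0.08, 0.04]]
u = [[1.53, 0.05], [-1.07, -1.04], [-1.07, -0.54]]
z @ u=[[0.22,-0.08], [0.17,0.07]]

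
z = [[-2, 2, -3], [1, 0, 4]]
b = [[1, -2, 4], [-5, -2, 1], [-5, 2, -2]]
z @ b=[[3, -6, 0], [-19, 6, -4]]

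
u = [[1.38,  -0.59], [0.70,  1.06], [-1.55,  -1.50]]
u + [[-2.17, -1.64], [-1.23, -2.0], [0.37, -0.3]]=[[-0.79, -2.23], [-0.53, -0.94], [-1.18, -1.80]]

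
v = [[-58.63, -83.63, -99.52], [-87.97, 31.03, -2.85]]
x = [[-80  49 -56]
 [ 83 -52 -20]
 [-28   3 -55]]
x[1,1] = -52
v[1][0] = -87.97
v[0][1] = -83.63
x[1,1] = -52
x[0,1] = 49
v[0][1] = -83.63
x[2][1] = 3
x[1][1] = -52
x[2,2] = -55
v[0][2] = -99.52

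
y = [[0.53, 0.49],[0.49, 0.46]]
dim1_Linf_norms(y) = [0.53, 0.49]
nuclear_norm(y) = 0.99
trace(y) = 0.99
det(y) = 0.00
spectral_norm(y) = 0.99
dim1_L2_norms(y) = [0.72, 0.67]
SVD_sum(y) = [[0.53,0.49],[0.49,0.46]] + [[0.0, -0.0], [-0.00, 0.0]]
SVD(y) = [[-0.73, -0.68], [-0.68, 0.73]] @ diag([0.986248409666637, 0.0037515903333630416]) @ [[-0.73, -0.68], [-0.68, 0.73]]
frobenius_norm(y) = 0.99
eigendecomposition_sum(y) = [[0.53,0.49], [0.49,0.46]] + [[0.0, -0.0], [-0.0, 0.00]]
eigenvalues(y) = [0.99, 0.0]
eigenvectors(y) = [[0.73,-0.68], [0.68,0.73]]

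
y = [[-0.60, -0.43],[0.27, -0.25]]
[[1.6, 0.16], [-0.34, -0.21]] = y@ [[-2.05, -0.49], [-0.86, 0.31]]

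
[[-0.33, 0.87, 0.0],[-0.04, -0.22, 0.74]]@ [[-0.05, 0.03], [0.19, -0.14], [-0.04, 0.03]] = [[0.18, -0.13], [-0.07, 0.05]]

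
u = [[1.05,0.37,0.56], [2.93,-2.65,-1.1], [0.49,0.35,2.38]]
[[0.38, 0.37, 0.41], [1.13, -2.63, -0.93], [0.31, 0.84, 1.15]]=u @ [[0.35,-0.07,0.07], [-0.07,0.81,0.25], [0.07,0.25,0.43]]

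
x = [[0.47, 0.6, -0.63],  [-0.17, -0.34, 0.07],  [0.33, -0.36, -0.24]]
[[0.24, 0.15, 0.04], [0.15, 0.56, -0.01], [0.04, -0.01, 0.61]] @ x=[[0.1, 0.08, -0.15],[-0.03, -0.10, -0.05],[0.22, -0.19, -0.17]]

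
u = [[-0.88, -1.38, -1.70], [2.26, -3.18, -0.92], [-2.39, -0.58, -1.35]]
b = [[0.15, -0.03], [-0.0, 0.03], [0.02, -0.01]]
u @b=[[-0.17, 0.00],[0.32, -0.15],[-0.39, 0.07]]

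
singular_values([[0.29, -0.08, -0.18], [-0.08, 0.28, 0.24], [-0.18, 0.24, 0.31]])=[0.64, 0.21, 0.03]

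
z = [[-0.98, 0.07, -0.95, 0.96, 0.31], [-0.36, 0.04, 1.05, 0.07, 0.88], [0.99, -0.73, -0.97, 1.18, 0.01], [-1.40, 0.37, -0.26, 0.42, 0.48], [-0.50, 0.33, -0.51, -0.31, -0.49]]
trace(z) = -1.98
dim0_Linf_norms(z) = [1.4, 0.73, 1.05, 1.18, 0.88]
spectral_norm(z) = 2.26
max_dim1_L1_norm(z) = 3.88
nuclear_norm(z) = 5.97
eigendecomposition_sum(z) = [[-0.37+0.64j, 0.02-0.33j, (-0.56-0.22j), (0.42+0.31j), (0.02-0.06j)],[(0.22-0.24j), (-0.04+0.14j), 0.22+0.14j, -0.15-0.17j, (-0.01+0.02j)],[(0.55+0.74j), -0.37-0.18j, (-0.53+0.54j), 0.57-0.33j, -0.06-0.05j],[-0.53+0.24j, (0.16-0.2j), (-0.26-0.39j), (0.13+0.39j), 0.04-0.03j],[-0.50-0.00j, (0.2-0.1j), (-0.06-0.4j), -0.04+0.35j, (0.04-0.01j)]] + [[(-0.37-0.64j), 0.02+0.33j, -0.56+0.22j, (0.42-0.31j), 0.02+0.06j], [0.22+0.24j, (-0.04-0.14j), 0.22-0.14j, (-0.15+0.17j), (-0.01-0.02j)], [0.55-0.74j, -0.37+0.18j, -0.53-0.54j, (0.57+0.33j), -0.06+0.05j], [(-0.53-0.24j), (0.16+0.2j), (-0.26+0.39j), (0.13-0.39j), 0.04+0.03j], [-0.50+0.00j, (0.2+0.1j), -0.06+0.40j, (-0.04-0.35j), (0.04+0.01j)]] + [[-0.23+0.00j, (0.03-0j), 0.18-0.00j, 0.11-0.00j, (0.27-0j)],[-0.80+0.00j, (0.12-0j), 0.61-0.00j, 0.38-0.00j, (0.91-0j)],[-0.12+0.00j, (0.02-0j), (0.09-0j), (0.06-0j), (0.14-0j)],[(-0.36+0j), (0.05-0j), (0.27-0j), 0.17-0.00j, 0.41-0.00j],[(0.52-0j), -0.08+0.00j, -0.39+0.00j, -0.25+0.00j, (-0.59+0j)]] + [[-0.00+0.00j, -0j, -0j, -0j, -0j], [0.00-0.00j, (-0+0j), (-0+0j), (-0+0j), -0.00+0.00j], [(0.01-0j), -0.00+0.00j, (-0.01+0j), (-0.01+0j), (-0.01+0j)], [0.01-0.00j, (-0.01+0j), (-0.01+0j), -0.01+0.00j, -0.01+0.00j], [-0.01+0.00j, 0.01-0.00j, (0.01-0j), 0.01-0.00j, 0.01-0.00j]] + [[0.00-0.00j,  -0.00+0.00j,  (-0+0j),  (-0+0j),  -0.00+0.00j], [-0j,  (-0+0j),  -0.00+0.00j,  (-0+0j),  -0.00+0.00j], [-0.00+0.00j,  0.00-0.00j,  0.00-0.00j,  0.00-0.00j,  0.00-0.00j], [(-0+0j),  0.00-0.00j,  -0j,  0.00-0.00j,  -0j], [0.00-0.00j,  (-0+0j),  (-0+0j),  -0.00+0.00j,  (-0+0j)]]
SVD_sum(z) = [[-1.0, 0.33, -0.02, 0.1, 0.3], [-0.51, 0.17, -0.01, 0.05, 0.15], [0.9, -0.30, 0.02, -0.09, -0.27], [-1.42, 0.47, -0.03, 0.14, 0.42], [-0.37, 0.12, -0.01, 0.04, 0.11]] + [[0.01, -0.24, -0.97, 0.82, -0.04], [-0.01, 0.15, 0.58, -0.50, 0.02], [0.01, -0.30, -1.21, 1.03, -0.05], [0.00, -0.07, -0.27, 0.23, -0.01], [0.0, -0.03, -0.10, 0.09, -0.00]] + [[0.01, -0.02, 0.04, 0.04, 0.06], [0.16, -0.28, 0.48, 0.51, 0.71], [0.07, -0.13, 0.22, 0.24, 0.33], [0.02, -0.03, 0.05, 0.05, 0.07], [-0.13, 0.23, -0.4, -0.43, -0.59]] + [[0.0, 0.00, 0.00, 0.0, -0.00], [0.00, 0.0, 0.00, 0.0, -0.0], [-0.00, -0.0, -0.0, -0.00, 0.0], [-0.00, -0.0, -0.00, -0.00, 0.00], [0.00, 0.0, 0.00, 0.0, -0.0]] + [[0.00,0.00,-0.00,-0.00,0.00],[-0.0,-0.00,0.00,0.00,-0.00],[-0.0,-0.00,0.00,0.00,-0.0],[-0.00,-0.0,0.0,0.0,-0.0],[-0.00,-0.0,0.0,0.0,-0.00]]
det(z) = -0.00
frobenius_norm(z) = 3.50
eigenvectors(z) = [[(-0.2-0.47j), (-0.2+0.47j), (-0.22+0j), -0.09+0.00j, 0.36+0.00j], [0.04+0.22j, (0.04-0.22j), (-0.76+0j), 0.18+0.00j, 0.65+0.00j], [(-0.64+0j), -0.64-0.00j, (-0.12+0j), 0.47+0.00j, -0.34+0.00j], [0.08-0.39j, (0.08+0.39j), -0.34+0.00j, (0.57+0j), (-0.19+0j)], [0.21-0.28j, 0.21+0.28j, 0.49+0.00j, (-0.65+0j), (0.54+0j)]]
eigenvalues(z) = [(-0.76+1.7j), (-0.76-1.7j), (-0.44+0j), (-0.01+0j), (-0+0j)]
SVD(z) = [[-0.49, -0.57, 0.06, 0.51, -0.41], [-0.25, 0.35, 0.72, 0.39, 0.39], [0.44, -0.72, 0.33, -0.10, 0.41], [-0.69, -0.16, 0.07, -0.66, 0.23], [-0.18, -0.06, -0.6, 0.38, 0.68]] @ diag([2.259592091962195, 2.246963944323699, 1.4549091480010954, 0.0059959733475016055, 0.00017383191878379074]) @ [[0.91, -0.30, 0.02, -0.09, -0.27], [-0.01, 0.19, 0.75, -0.64, 0.03], [0.15, -0.26, 0.46, 0.49, 0.68], [0.10, 0.57, 0.36, 0.57, -0.46], [-0.37, -0.69, 0.32, 0.15, -0.51]]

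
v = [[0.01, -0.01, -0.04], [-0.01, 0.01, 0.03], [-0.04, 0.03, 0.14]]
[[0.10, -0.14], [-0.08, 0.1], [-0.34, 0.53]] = v @ [[-0.96,-2.50], [-3.18,-5.60], [-2.01,4.30]]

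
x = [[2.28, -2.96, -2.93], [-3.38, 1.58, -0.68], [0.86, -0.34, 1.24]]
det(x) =-6.121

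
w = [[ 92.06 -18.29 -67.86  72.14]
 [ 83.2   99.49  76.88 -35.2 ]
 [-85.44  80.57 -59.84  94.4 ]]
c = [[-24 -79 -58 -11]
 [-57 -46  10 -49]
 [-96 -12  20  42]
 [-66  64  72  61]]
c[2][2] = 20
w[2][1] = 80.57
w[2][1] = 80.57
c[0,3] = -11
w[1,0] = 83.2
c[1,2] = 10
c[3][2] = 72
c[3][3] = 61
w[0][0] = 92.06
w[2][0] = -85.44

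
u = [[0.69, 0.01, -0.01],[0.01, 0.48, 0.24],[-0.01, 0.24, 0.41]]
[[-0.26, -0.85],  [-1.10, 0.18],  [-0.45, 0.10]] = u @ [[-0.33, -1.24], [-2.45, 0.42], [0.32, -0.02]]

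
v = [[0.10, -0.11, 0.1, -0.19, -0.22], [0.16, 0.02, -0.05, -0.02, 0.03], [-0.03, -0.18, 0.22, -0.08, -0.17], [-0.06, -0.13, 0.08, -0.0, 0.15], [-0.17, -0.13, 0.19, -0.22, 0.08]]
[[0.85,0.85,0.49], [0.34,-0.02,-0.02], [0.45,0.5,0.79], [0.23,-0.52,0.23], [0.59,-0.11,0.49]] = v @[[1.92, 0.21, 0.99], [-2.14, 0.26, -0.22], [-0.10, -0.24, 3.47], [-2.83, -1.14, 0.07], [0.48, -3.03, -0.13]]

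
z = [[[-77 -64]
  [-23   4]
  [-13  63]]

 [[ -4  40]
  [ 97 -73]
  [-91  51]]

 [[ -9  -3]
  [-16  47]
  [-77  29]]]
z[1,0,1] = 40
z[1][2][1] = 51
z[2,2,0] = -77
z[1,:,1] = [40, -73, 51]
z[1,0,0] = -4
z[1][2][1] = 51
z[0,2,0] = -13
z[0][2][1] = 63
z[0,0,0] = -77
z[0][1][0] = -23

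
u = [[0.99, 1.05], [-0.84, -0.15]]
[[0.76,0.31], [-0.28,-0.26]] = u@ [[0.24, 0.31], [0.5, 0.0]]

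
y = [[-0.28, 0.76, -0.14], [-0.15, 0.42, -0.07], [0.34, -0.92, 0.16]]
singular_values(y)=[1.37, 0.01, 0.0]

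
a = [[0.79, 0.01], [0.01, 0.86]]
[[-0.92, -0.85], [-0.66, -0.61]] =a@ [[-1.15, -1.07], [-0.75, -0.7]]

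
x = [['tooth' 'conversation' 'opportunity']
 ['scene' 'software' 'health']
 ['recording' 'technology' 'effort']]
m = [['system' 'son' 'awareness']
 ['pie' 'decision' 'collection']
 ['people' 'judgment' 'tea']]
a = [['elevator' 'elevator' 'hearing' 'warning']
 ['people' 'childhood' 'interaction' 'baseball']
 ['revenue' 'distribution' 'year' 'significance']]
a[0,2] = 'hearing'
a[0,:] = ['elevator', 'elevator', 'hearing', 'warning']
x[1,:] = ['scene', 'software', 'health']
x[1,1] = 'software'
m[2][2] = 'tea'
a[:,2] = ['hearing', 'interaction', 'year']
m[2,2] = 'tea'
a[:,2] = ['hearing', 'interaction', 'year']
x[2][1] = 'technology'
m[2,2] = 'tea'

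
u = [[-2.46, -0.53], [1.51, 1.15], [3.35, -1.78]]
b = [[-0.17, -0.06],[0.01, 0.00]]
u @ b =[[0.41, 0.15], [-0.25, -0.09], [-0.59, -0.20]]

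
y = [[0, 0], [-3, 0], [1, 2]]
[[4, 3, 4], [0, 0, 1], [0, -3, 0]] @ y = [[-5, 8], [1, 2], [9, 0]]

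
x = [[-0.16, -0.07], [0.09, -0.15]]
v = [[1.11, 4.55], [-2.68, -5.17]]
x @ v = [[0.01, -0.37], [0.50, 1.18]]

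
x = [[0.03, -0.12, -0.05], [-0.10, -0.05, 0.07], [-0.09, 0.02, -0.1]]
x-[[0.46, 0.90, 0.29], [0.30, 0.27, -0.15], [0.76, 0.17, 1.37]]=[[-0.43, -1.02, -0.34], [-0.40, -0.32, 0.22], [-0.85, -0.15, -1.47]]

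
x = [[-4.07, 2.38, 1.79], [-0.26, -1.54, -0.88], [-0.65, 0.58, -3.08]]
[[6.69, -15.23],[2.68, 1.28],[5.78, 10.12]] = x@ [[-2.56, 2.61], [-0.49, 0.83], [-1.43, -3.68]]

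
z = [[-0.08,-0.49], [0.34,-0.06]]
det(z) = 0.17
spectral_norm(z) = 0.50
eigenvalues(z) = [(-0.07+0.41j), (-0.07-0.41j)]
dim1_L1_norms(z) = [0.57, 0.4]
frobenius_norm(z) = 0.60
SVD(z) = [[1.00, 0.02], [0.02, -1.00]] @ diag([0.4965259399824871, 0.34519848047827156]) @ [[-0.15, -0.99], [-0.99, 0.15]]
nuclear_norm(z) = 0.84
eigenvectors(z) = [[(0.77+0j),(0.77-0j)], [-0.02-0.64j,-0.02+0.64j]]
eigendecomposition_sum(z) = [[(-0.04+0.2j), (-0.24-0.04j)], [(0.17+0.03j), (-0.03+0.2j)]] + [[-0.04-0.20j, -0.24+0.04j], [(0.17-0.03j), (-0.03-0.2j)]]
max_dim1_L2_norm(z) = 0.5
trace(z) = -0.14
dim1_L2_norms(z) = [0.5, 0.35]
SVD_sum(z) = [[-0.07,-0.49], [-0.00,-0.01]] + [[-0.01, 0.0], [0.34, -0.05]]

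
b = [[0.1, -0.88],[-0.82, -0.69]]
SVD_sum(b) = [[-0.35, -0.62], [-0.5, -0.87]] + [[0.45,  -0.26], [-0.32,  0.18]]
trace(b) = -0.59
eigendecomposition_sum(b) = [[0.46, -0.3], [-0.28, 0.19]] + [[-0.36, -0.58], [-0.54, -0.88]]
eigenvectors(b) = [[0.85, 0.55], [-0.52, 0.83]]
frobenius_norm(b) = 1.39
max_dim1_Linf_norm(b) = 0.88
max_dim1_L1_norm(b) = 1.51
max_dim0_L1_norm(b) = 1.57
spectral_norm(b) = 1.23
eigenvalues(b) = [0.64, -1.23]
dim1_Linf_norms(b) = [0.88, 0.82]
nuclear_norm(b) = 1.87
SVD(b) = [[0.58, 0.81], [0.81, -0.58]] @ diag([1.2338181446751673, 0.6407751445478578]) @ [[-0.49, -0.87], [0.87, -0.49]]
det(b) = -0.79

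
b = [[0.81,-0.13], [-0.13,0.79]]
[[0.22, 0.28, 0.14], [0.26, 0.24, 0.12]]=b@[[0.33,  0.41,  0.20], [0.38,  0.37,  0.19]]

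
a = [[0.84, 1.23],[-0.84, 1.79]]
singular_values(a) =[2.19, 1.16]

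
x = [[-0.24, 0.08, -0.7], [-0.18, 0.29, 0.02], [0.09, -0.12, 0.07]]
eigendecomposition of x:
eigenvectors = [[0.87+0.00j, -0.75+0.00j, (-0.75-0j)], [(0.47+0j), -0.50-0.31j, -0.50+0.31j], [-0.18+0.00j, 0.29+0.10j, 0.29-0.10j]]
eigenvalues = [(-0.05+0j), (0.09+0.12j), (0.09-0.12j)]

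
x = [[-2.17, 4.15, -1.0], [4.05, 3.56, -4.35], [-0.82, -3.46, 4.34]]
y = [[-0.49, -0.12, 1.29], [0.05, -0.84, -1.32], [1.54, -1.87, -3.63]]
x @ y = [[-0.27,-1.36,-4.65],[-8.51,4.66,16.32],[6.91,-5.11,-12.24]]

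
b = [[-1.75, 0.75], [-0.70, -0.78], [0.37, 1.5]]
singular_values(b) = [1.95, 1.82]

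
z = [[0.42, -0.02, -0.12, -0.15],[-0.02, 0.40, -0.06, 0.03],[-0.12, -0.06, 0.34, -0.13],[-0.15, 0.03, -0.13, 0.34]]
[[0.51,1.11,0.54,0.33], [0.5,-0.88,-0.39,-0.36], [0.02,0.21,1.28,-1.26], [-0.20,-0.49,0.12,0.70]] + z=[[0.93, 1.09, 0.42, 0.18], [0.48, -0.48, -0.45, -0.33], [-0.1, 0.15, 1.62, -1.39], [-0.35, -0.46, -0.01, 1.04]]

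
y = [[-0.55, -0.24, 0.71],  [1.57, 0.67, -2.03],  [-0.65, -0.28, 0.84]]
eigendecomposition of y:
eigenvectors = [[0.31, -0.80, 0.81], [-0.88, 0.33, -0.21], [0.37, -0.51, 0.55]]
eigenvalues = [0.96, 0.0, 0.0]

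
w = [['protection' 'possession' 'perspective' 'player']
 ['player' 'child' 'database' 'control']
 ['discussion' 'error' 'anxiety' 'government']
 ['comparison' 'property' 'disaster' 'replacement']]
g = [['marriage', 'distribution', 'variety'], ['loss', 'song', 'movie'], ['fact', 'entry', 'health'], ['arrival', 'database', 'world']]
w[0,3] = 'player'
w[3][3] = 'replacement'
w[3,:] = ['comparison', 'property', 'disaster', 'replacement']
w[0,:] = ['protection', 'possession', 'perspective', 'player']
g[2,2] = 'health'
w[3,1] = 'property'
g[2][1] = 'entry'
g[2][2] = 'health'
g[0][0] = 'marriage'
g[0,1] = 'distribution'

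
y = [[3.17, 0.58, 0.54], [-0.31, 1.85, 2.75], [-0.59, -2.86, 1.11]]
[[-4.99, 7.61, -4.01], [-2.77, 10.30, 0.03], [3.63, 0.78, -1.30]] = y @ [[-1.3,1.68,-1.28], [-1.15,0.72,0.53], [-0.38,3.45,-0.49]]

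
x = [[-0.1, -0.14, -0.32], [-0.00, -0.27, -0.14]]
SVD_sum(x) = [[-0.06, -0.22, -0.27],[-0.05, -0.17, -0.21]] + [[-0.04, 0.08, -0.05], [0.05, -0.10, 0.07]]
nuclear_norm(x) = 0.61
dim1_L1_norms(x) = [0.56, 0.41]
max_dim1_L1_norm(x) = 0.56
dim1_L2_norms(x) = [0.36, 0.3]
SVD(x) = [[-0.79, -0.62], [-0.62, 0.79]] @ diag([0.444047674735609, 0.16529265731392517]) @ [[0.18, 0.62, 0.76], [0.37, -0.76, 0.53]]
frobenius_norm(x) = 0.47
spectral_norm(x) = 0.44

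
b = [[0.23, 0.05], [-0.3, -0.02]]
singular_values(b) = [0.38, 0.03]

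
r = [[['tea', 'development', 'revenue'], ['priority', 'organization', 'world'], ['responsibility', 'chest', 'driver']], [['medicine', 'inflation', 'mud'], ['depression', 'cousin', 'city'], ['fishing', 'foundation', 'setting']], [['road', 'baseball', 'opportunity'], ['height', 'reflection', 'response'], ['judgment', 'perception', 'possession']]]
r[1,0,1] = 'inflation'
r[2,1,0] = 'height'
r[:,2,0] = ['responsibility', 'fishing', 'judgment']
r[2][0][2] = 'opportunity'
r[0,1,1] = 'organization'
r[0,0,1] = 'development'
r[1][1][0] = 'depression'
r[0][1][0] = 'priority'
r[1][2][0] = 'fishing'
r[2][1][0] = 'height'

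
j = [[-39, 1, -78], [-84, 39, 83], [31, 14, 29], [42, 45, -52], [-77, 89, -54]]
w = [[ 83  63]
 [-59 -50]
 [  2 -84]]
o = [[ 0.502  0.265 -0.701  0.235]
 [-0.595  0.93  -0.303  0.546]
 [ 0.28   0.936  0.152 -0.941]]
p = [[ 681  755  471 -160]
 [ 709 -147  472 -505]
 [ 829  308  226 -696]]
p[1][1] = -147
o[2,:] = [0.28, 0.936, 0.152, -0.941]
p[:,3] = [-160, -505, -696]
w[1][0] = -59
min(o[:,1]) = 0.265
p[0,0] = 681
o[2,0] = 0.28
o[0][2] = -0.701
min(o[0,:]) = -0.701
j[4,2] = -54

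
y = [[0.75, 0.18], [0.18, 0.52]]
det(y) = 0.358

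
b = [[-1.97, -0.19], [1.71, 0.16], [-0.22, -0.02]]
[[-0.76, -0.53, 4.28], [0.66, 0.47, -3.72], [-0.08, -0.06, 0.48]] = b@[[0.41, 0.38, -2.28],  [-0.27, -1.14, 1.12]]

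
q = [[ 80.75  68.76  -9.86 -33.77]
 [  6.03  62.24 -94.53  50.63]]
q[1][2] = -94.53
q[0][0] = 80.75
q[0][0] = 80.75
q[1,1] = 62.24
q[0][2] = -9.86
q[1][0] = 6.03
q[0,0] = 80.75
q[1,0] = 6.03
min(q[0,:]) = -33.77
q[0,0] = 80.75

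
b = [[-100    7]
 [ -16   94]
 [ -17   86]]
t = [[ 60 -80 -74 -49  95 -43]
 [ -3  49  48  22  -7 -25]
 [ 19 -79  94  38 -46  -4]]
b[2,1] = 86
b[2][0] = -17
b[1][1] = 94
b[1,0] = -16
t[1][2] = 48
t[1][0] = -3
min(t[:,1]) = -80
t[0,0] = 60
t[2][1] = -79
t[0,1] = -80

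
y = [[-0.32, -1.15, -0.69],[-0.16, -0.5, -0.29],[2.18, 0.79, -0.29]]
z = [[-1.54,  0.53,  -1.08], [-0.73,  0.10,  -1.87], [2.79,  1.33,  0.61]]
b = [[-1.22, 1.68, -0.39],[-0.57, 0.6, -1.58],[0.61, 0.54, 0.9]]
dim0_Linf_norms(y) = [2.18, 1.15, 0.69]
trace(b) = 0.28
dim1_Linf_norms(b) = [1.68, 1.58, 0.9]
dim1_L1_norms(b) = [3.29, 2.75, 2.05]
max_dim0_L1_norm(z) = 5.06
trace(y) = -1.11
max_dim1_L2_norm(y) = 2.34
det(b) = -2.19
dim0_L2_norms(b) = [1.48, 1.86, 1.86]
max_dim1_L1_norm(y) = 3.26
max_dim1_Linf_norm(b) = 1.68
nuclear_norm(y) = 3.75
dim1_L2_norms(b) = [2.11, 1.78, 1.21]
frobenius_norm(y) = 2.78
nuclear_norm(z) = 6.30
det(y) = -0.00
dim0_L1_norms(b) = [2.4, 2.82, 2.87]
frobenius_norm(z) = 4.22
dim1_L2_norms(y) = [1.38, 0.6, 2.34]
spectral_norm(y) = 2.47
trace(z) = -0.83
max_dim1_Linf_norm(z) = 2.79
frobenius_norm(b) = 3.02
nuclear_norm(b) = 4.64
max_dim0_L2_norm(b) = 1.86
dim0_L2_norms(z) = [3.27, 1.44, 2.24]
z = y + b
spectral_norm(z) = 3.73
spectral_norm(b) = 2.54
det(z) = -5.10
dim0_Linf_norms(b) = [1.22, 1.68, 1.58]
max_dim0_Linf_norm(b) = 1.68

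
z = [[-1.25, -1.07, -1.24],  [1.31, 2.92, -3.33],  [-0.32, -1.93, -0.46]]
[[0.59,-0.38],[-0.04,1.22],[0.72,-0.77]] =z @ [[0.05,-0.03], [-0.32,0.41], [-0.25,-0.02]]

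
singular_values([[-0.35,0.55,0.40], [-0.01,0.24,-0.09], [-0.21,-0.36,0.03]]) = [0.8, 0.41, 0.12]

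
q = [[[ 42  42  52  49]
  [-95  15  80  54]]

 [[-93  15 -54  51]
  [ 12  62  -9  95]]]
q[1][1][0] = 12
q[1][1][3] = 95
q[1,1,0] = 12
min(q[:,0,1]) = 15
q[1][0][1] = 15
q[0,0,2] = 52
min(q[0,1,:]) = -95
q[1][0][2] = -54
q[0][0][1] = 42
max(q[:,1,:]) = 95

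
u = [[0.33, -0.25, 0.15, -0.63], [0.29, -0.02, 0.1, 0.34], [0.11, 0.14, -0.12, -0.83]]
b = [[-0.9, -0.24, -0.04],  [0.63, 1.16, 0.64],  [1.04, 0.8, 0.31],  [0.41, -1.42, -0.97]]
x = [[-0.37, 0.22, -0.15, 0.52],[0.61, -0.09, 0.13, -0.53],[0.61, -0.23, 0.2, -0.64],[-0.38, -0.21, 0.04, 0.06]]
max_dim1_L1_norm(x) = 1.68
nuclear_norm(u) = 1.83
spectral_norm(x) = 1.44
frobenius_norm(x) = 1.49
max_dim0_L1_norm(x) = 1.97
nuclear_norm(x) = 1.87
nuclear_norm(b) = 3.90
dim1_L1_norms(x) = [1.26, 1.36, 1.68, 0.69]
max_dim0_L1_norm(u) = 1.8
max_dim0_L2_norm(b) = 2.01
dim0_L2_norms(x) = [1.01, 0.39, 0.28, 0.98]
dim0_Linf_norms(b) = [1.04, 1.42, 0.97]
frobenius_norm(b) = 2.82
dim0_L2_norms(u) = [0.45, 0.29, 0.22, 1.1]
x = b @ u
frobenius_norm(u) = 1.24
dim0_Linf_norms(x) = [0.61, 0.23, 0.2, 0.64]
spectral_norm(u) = 1.11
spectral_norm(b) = 2.43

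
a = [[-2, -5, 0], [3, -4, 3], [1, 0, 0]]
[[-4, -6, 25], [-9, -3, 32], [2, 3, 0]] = a @ [[2, 3, 0], [0, 0, -5], [-5, -4, 4]]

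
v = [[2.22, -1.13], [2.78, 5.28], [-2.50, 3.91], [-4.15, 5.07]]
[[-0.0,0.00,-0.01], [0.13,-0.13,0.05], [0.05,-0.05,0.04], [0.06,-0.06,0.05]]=v @ [[0.01, -0.01, 0.00], [0.02, -0.02, 0.01]]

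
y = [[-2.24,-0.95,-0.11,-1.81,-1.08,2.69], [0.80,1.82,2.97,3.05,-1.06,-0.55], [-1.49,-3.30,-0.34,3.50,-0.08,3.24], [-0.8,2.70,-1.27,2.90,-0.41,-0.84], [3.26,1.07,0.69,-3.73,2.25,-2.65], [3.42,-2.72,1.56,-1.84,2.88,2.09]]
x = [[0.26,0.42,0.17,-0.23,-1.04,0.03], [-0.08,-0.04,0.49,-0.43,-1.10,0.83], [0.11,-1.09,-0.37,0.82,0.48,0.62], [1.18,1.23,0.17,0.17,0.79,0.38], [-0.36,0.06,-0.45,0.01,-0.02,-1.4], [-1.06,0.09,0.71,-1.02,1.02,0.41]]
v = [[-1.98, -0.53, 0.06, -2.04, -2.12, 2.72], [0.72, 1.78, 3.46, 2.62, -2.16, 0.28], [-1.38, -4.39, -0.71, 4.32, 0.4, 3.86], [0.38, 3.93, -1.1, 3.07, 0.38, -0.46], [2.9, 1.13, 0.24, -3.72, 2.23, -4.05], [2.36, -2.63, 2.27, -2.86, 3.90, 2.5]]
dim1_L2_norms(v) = [4.5, 5.22, 7.44, 5.16, 6.71, 6.88]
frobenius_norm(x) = 4.03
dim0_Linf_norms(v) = [2.9, 4.39, 3.46, 4.32, 3.9, 4.05]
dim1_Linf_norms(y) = [2.69, 3.05, 3.5, 2.9, 3.73, 3.42]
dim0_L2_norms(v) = [4.52, 6.81, 4.35, 7.82, 5.44, 6.73]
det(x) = -0.00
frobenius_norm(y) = 13.11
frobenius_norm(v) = 14.89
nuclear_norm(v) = 31.09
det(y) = -410.24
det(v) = 1617.47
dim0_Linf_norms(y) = [3.42, 3.3, 2.97, 3.73, 2.88, 3.24]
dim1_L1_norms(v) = [9.45, 11.02, 15.06, 9.32, 14.27, 16.52]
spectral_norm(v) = 9.73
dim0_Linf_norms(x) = [1.18, 1.23, 0.71, 1.02, 1.1, 1.4]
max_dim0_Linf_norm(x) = 1.4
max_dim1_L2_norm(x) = 1.97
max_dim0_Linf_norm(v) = 4.39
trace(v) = 6.89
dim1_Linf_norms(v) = [2.72, 3.46, 4.39, 3.93, 4.05, 3.9]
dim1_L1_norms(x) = [2.15, 2.97, 3.49, 3.92, 2.3, 4.31]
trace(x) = 0.41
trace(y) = 6.48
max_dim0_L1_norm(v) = 18.63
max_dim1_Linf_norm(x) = 1.4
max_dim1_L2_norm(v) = 7.44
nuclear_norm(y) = 26.23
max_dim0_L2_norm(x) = 2.05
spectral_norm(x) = 2.08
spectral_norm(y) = 8.83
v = x + y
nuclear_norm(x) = 8.07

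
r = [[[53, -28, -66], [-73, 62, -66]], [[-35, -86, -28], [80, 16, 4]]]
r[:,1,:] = [[-73, 62, -66], [80, 16, 4]]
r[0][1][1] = 62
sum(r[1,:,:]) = -49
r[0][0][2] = -66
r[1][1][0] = 80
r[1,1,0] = 80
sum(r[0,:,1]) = 34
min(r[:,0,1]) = -86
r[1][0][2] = -28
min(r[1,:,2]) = -28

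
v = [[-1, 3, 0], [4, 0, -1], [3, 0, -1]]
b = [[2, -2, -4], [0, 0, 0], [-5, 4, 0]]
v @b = [[-2, 2, 4], [13, -12, -16], [11, -10, -12]]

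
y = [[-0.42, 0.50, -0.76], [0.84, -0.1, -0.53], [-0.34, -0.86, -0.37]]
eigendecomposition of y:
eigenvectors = [[(0.52+0j), (-0.6+0j), -0.60-0.00j], [0.66+0.00j, (0.29+0.45j), (0.29-0.45j)], [-0.54+0.00j, (-0.23+0.55j), -0.23-0.55j]]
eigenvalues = [(1+0j), (-0.95+0.32j), (-0.95-0.32j)]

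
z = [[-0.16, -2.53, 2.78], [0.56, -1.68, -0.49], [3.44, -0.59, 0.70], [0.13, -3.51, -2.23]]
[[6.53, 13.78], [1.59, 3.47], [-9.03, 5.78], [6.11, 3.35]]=z@[[-3.04, 0.7], [-2.05, -2.6], [0.31, 2.63]]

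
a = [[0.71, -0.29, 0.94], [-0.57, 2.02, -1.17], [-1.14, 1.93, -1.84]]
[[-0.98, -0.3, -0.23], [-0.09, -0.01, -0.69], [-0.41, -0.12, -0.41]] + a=[[-0.27, -0.59, 0.71], [-0.66, 2.01, -1.86], [-1.55, 1.81, -2.25]]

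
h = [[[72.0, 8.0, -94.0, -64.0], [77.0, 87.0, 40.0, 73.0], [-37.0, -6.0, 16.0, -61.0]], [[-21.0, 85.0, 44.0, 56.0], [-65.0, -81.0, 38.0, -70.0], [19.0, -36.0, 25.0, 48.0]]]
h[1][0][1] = 85.0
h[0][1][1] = 87.0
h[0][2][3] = -61.0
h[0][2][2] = 16.0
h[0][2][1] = -6.0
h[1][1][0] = -65.0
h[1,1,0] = -65.0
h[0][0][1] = 8.0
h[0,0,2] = -94.0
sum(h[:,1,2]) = 78.0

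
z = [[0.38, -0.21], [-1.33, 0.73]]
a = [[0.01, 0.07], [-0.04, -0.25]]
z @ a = [[0.01, 0.08], [-0.04, -0.28]]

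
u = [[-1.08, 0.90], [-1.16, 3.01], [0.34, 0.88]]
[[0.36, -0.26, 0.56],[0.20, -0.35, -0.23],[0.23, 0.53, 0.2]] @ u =[[0.10,0.03], [0.11,-1.08], [-0.80,1.98]]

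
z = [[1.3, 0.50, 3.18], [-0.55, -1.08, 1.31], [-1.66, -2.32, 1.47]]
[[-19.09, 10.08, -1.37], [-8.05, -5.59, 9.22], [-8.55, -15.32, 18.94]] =z @ [[-5.92, 6.15, -1.54], [5.14, 2.38, -6.31], [-4.39, 0.28, 1.19]]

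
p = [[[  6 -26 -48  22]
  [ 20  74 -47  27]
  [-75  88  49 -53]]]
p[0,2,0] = -75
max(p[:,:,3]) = 27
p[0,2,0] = -75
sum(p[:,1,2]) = -47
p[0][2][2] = 49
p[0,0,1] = -26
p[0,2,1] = 88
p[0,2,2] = 49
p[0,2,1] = 88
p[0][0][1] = -26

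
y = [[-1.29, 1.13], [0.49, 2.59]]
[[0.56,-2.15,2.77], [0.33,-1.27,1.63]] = y @ [[-0.28,1.06,-1.37], [0.18,-0.69,0.89]]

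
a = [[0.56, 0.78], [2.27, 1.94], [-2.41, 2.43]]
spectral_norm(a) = 3.45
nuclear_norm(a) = 6.56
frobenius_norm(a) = 4.64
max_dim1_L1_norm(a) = 4.84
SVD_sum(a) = [[0.05, -0.03], [0.76, -0.48], [-2.83, 1.76]] + [[0.51, 0.81], [1.51, 2.42], [0.42, 0.67]]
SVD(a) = [[-0.02, -0.31],[-0.26, -0.92],[0.97, -0.25]] @ diag([3.450701498627985, 3.1055046558275476]) @ [[-0.85, 0.53], [-0.53, -0.85]]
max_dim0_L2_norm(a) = 3.36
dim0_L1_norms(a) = [5.24, 5.15]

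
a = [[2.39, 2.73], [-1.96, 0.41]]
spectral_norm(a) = 3.79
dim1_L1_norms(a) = [5.12, 2.37]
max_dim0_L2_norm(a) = 3.09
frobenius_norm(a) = 4.14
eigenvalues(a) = [(1.4+2.09j), (1.4-2.09j)]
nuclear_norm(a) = 5.46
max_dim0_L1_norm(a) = 4.35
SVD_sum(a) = [[2.74, 2.32], [-0.94, -0.8]] + [[-0.35, 0.41], [-1.02, 1.21]]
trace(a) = 2.80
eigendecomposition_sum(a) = [[1.19+0.71j, 1.37-0.91j], [(-0.98+0.66j), 0.20+1.38j]] + [[(1.19-0.71j),1.37+0.91j], [-0.98-0.66j,(0.21-1.38j)]]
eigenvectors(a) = [[(0.76+0j), (0.76-0j)], [-0.28+0.58j, (-0.28-0.58j)]]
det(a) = 6.33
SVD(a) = [[-0.95, 0.32],[0.32, 0.95]] @ diag([3.7933479998564543, 1.6688951291153784]) @ [[-0.76,-0.65], [-0.65,0.76]]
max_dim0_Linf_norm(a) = 2.73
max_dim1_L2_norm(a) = 3.63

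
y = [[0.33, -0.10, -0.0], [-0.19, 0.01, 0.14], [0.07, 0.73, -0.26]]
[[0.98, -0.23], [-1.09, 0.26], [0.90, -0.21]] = y @ [[2.84, -0.67], [-0.42, 0.10], [-3.89, 0.92]]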